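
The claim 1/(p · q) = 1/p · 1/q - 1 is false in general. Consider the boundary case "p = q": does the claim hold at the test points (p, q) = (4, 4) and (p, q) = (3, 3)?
No, fails at both test points

At (4, 4): LHS = 1/16 ≠ RHS = -15/16
At (3, 3): LHS = 1/9 ≠ RHS = -8/9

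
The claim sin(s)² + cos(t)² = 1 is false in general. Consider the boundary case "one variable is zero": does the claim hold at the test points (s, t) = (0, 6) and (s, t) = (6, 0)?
No, fails at both test points

At (0, 6): LHS = cos(6)² ≈ 0.9219 ≠ RHS = 1
At (6, 0): LHS = sin(6)² + 1 ≈ 1.078 ≠ RHS = 1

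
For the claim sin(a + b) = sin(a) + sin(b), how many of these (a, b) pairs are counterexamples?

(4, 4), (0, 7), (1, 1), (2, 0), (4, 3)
3

Testing each pair:
(4, 4): LHS = sin(8) ≈ 0.9894, RHS = 2·sin(4) ≈ -1.514 → counterexample
(0, 7): LHS = sin(7) ≈ 0.657, RHS = sin(7) ≈ 0.657 → satisfies claim
(1, 1): LHS = sin(2) ≈ 0.9093, RHS = 2·sin(1) ≈ 1.683 → counterexample
(2, 0): LHS = sin(2) ≈ 0.9093, RHS = sin(2) ≈ 0.9093 → satisfies claim
(4, 3): LHS = sin(7) ≈ 0.657, RHS = sin(4) + sin(3) ≈ -0.6157 → counterexample

That makes 3 counterexamples.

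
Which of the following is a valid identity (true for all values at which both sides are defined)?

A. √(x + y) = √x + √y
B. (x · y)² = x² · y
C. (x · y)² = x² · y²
A: fails at (6, 7) — LHS = √(13) ≈ 3.606, RHS = √(6) + √(7) ≈ 5.095.
B: fails at (2, 5) — LHS = 100, RHS = 20.
C: holds — e.g. at (1, 4), both sides equal 16.

Answer: C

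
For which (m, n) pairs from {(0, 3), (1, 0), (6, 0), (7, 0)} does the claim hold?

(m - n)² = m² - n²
(1, 0), (6, 0), (7, 0)

Testing each pair:
(0, 3): LHS = 9, RHS = -9 → fails
(1, 0): LHS = 1, RHS = 1 → holds
(6, 0): LHS = 36, RHS = 36 → holds
(7, 0): LHS = 49, RHS = 49 → holds

3 of 4 pairs satisfy the claim.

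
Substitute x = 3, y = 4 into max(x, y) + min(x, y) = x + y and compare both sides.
LHS = max(3, 4) + min(3, 4) = 7
RHS = 3 + 4 = 7

LHS = RHS: the two sides agree.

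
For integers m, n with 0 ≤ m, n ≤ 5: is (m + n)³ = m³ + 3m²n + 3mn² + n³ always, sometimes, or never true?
The identity holds for every pair in the range. For instance at (m, n) = (5, 3): both sides equal 512.

Answer: Always true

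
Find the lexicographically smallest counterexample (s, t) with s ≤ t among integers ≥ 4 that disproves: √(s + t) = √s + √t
(s, t) = (4, 4)

Substituting (4, 4) into the claim:
LHS = √(4 + 4) = 2·√(2) ≈ 2.828
RHS = √4 + √4 = 4

Since LHS ≠ RHS, this pair disproves the claim, and no lexicographically smaller pair (s ≤ t, integers ≥ 4) does.

For instance (7, 11) is also a counterexample (LHS = 3·√(2) ≈ 4.243, RHS = √(7) + √(11) ≈ 5.962), but it's lexicographically larger.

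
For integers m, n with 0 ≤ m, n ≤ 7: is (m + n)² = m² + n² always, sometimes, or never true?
It holds at (m, n) = (1, 0) (both sides equal 1), but fails at (m, n) = (1, 2) (LHS = 9, RHS = 5).

Answer: Sometimes true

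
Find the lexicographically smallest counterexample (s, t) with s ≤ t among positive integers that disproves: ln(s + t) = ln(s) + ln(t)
(s, t) = (1, 1)

Substituting (1, 1) into the claim:
LHS = ln(1 + 1) = ln(2) ≈ 0.6931
RHS = ln(1) + ln(1) = 0

Since LHS ≠ RHS, this pair disproves the claim, and no lexicographically smaller pair (s ≤ t, positive integers) does.

For instance (5, 5) is also a counterexample (LHS = ln(10) ≈ 2.303, RHS = 2·ln(5) ≈ 3.219), but it's lexicographically larger.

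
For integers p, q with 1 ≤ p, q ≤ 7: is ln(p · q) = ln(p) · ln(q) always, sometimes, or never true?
It holds at (p, q) = (1, 1) (both sides equal 0), but fails at (p, q) = (3, 3) (LHS = ln(9) ≈ 2.197, RHS = ln(3)² ≈ 1.207).

Answer: Sometimes true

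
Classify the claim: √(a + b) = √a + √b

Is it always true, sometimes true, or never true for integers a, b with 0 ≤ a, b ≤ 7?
Sometimes true

It holds at (a, b) = (0, 7) (both sides equal √(7) ≈ 2.646), but fails at (a, b) = (2, 6) (LHS = 2·√(2) ≈ 2.828, RHS = √(2) + √(6) ≈ 3.864).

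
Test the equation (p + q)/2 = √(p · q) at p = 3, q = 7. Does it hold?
Fails

Substituting p = 3, q = 7:

LHS = (3 + 7)/2 = 5
RHS = √(3 · 7) = √(21) ≈ 4.583

LHS ≠ RHS, so the equation does not hold at this point.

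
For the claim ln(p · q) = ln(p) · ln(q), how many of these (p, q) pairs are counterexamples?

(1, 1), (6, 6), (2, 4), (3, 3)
Testing each pair:
(1, 1): LHS = 0, RHS = 0 → satisfies claim
(6, 6): LHS = ln(36) ≈ 3.584, RHS = ln(6)² ≈ 3.21 → counterexample
(2, 4): LHS = ln(8) ≈ 2.079, RHS = ln(2)·ln(4) ≈ 0.9609 → counterexample
(3, 3): LHS = ln(9) ≈ 2.197, RHS = ln(3)² ≈ 1.207 → counterexample

That makes 3 counterexamples.

Answer: 3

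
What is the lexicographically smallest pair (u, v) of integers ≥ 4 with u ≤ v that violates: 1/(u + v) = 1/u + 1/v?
Substituting (4, 4) into the claim:
LHS = 1/(4 + 4) = 1/8
RHS = 1/4 + 1/4 = 1/2

Since LHS ≠ RHS, this pair disproves the claim, and no lexicographically smaller pair (u ≤ v, integers ≥ 4) does.

For instance (5, 7) is also a counterexample (LHS = 1/12, RHS = 12/35), but it's lexicographically larger.

Answer: (u, v) = (4, 4)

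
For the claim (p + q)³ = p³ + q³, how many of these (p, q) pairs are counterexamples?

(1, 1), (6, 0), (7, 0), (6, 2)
2

Testing each pair:
(1, 1): LHS = 8, RHS = 2 → counterexample
(6, 0): LHS = 216, RHS = 216 → satisfies claim
(7, 0): LHS = 343, RHS = 343 → satisfies claim
(6, 2): LHS = 512, RHS = 224 → counterexample

That makes 2 counterexamples.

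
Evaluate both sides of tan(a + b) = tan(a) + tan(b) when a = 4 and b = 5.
LHS = tan(4 + 5) = tan(9) ≈ -0.4523
RHS = tan(4) + tan(5) ≈ -2.223

LHS ≠ RHS (they differ by about 1.77), so the equation does not hold here.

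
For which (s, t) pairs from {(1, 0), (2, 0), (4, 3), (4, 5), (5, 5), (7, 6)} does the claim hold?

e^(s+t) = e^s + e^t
None

Testing each pair:
(1, 0): LHS = e ≈ 2.718, RHS = 1 + e ≈ 3.718 → fails
(2, 0): LHS = e^2 ≈ 7.389, RHS = 1 + e^2 ≈ 8.389 → fails
(4, 3): LHS = e^7 ≈ 1097, RHS = e^3 + e^4 ≈ 74.68 → fails
(4, 5): LHS = e^9 ≈ 8103, RHS = e^4 + e^5 ≈ 203 → fails
(5, 5): LHS = e^10 ≈ 22026.5, RHS = 2·e^5 ≈ 296.8 → fails
(7, 6): LHS = e^13 ≈ 442413.4, RHS = e^6 + e^7 ≈ 1500 → fails

No pair satisfies the claim.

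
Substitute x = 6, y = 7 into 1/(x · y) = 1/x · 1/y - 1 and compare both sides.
LHS = 1/(6 · 7) = 1/42
RHS = 1/6 · 1/7 - 1 = -41/42

LHS ≠ RHS, so the equation does not hold here.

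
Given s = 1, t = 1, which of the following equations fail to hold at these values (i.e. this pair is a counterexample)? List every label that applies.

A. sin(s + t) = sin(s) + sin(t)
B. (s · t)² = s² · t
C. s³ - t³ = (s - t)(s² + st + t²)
Evaluating each claim at the given values:
A. LHS = sin(2) ≈ 0.9093, RHS = 2·sin(1) ≈ 1.683 → fails here (LHS ≠ RHS)
B. LHS = 1, RHS = 1 → holds here (LHS = RHS)
C. LHS = 0, RHS = 0 → holds here (LHS = RHS)

Answer: A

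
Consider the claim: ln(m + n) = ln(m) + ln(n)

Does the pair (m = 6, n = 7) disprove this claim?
Yes

Substituting m = 6, n = 7:
LHS = ln(6 + 7) = ln(13) ≈ 2.565
RHS = ln(6) + ln(7) ≈ 3.738

Since LHS ≠ RHS, this pair disproves the claim.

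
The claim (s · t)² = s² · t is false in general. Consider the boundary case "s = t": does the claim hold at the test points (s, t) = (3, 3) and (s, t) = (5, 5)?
At (3, 3): LHS = 81 ≠ RHS = 27
At (5, 5): LHS = 625 ≠ RHS = 125

Answer: No, fails at both test points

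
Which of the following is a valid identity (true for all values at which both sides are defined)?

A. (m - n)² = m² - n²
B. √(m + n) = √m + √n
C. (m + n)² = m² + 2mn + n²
C

A: fails at (2, 3) — LHS = 1, RHS = -5.
B: fails at (2, 3) — LHS = √(5) ≈ 2.236, RHS = √(2) + √(3) ≈ 3.146.
C: holds — e.g. at (3, 3), both sides equal 36.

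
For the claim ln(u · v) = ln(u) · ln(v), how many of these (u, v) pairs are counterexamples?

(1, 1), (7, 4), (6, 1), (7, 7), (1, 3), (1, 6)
Testing each pair:
(1, 1): LHS = 0, RHS = 0 → satisfies claim
(7, 4): LHS = ln(28) ≈ 3.332, RHS = ln(4)·ln(7) ≈ 2.698 → counterexample
(6, 1): LHS = ln(6) ≈ 1.792, RHS = 0 → counterexample
(7, 7): LHS = ln(49) ≈ 3.892, RHS = ln(7)² ≈ 3.787 → counterexample
(1, 3): LHS = ln(3) ≈ 1.099, RHS = 0 → counterexample
(1, 6): LHS = ln(6) ≈ 1.792, RHS = 0 → counterexample

That makes 5 counterexamples.

Answer: 5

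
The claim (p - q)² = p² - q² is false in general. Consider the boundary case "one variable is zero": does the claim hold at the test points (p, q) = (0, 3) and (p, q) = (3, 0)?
Only at (3, 0)

At (0, 3): LHS = 9 ≠ RHS = -9
At (3, 0): LHS = 9, RHS = 9 → equal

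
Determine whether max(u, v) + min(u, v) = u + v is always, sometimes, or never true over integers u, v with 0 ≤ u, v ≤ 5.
The identity holds for every pair in the range. For instance at (u, v) = (5, 1): both sides equal 6.

Answer: Always true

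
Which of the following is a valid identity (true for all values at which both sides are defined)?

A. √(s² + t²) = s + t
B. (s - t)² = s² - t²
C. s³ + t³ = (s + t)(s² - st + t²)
A: fails at (3, 3) — LHS = 3·√(2) ≈ 4.243, RHS = 6.
B: fails at (1, 5) — LHS = 16, RHS = -24.
C: holds — e.g. at (0, 1), both sides equal 1.

Answer: C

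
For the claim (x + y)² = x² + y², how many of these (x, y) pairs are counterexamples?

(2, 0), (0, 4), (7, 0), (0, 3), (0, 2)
0

Testing each pair:
(2, 0): LHS = 4, RHS = 4 → satisfies claim
(0, 4): LHS = 16, RHS = 16 → satisfies claim
(7, 0): LHS = 49, RHS = 49 → satisfies claim
(0, 3): LHS = 9, RHS = 9 → satisfies claim
(0, 2): LHS = 4, RHS = 4 → satisfies claim

That makes 0 counterexamples.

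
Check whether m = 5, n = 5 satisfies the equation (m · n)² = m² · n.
Substituting m = 5, n = 5:

LHS = (5 · 5)² = 625
RHS = 5² · 5 = 125

LHS ≠ RHS, so the equation does not hold at this point.

Answer: Fails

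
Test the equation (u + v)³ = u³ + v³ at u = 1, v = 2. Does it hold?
Substituting u = 1, v = 2:

LHS = (1 + 2)³ = 27
RHS = 1³ + 2³ = 9

LHS ≠ RHS, so the equation does not hold at this point.

Answer: Fails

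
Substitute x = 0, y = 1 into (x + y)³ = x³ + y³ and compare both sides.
LHS = (0 + 1)³ = 1
RHS = 0³ + 1³ = 1

LHS = RHS: the two sides agree.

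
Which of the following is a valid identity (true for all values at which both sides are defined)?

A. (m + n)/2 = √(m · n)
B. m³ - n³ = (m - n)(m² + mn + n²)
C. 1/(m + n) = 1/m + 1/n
A: fails at (4, 6) — LHS = 5, RHS = 2·√(6) ≈ 4.899.
B: holds — e.g. at (2, 3), both sides equal -19.
C: fails at (3, 3) — LHS = 1/6, RHS = 2/3.

Answer: B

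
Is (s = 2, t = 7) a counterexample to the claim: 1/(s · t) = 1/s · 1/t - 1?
Yes

Substituting s = 2, t = 7:
LHS = 1/(2 · 7) = 1/14
RHS = 1/2 · 1/7 - 1 = -13/14

Since LHS ≠ RHS, this pair disproves the claim.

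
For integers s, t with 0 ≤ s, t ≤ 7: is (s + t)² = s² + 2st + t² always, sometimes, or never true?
Always true

The identity holds for every pair in the range. For instance at (s, t) = (2, 3): both sides equal 25.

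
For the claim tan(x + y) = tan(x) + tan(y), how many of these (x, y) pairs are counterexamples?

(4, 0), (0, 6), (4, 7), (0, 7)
Testing each pair:
(4, 0): LHS = tan(4) ≈ 1.158, RHS = tan(4) ≈ 1.158 → satisfies claim
(0, 6): LHS = tan(6) ≈ -0.291, RHS = tan(6) ≈ -0.291 → satisfies claim
(4, 7): LHS = tan(11) ≈ -226, RHS = tan(7) + tan(4) ≈ 2.029 → counterexample
(0, 7): LHS = tan(7) ≈ 0.8714, RHS = tan(7) ≈ 0.8714 → satisfies claim

That makes 1 counterexample.

Answer: 1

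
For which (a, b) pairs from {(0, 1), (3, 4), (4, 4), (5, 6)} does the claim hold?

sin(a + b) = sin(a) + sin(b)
(0, 1)

Testing each pair:
(0, 1): LHS = sin(1) ≈ 0.8415, RHS = sin(1) ≈ 0.8415 → holds
(3, 4): LHS = sin(7) ≈ 0.657, RHS = sin(4) + sin(3) ≈ -0.6157 → fails
(4, 4): LHS = sin(8) ≈ 0.9894, RHS = 2·sin(4) ≈ -1.514 → fails
(5, 6): LHS = sin(11) ≈ -1, RHS = sin(5) + sin(6) ≈ -1.238 → fails

1 of 4 pairs satisfies the claim.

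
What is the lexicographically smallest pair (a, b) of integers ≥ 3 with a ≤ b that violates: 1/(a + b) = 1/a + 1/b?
(a, b) = (3, 3)

Substituting (3, 3) into the claim:
LHS = 1/(3 + 3) = 1/6
RHS = 1/3 + 1/3 = 2/3

Since LHS ≠ RHS, this pair disproves the claim, and no lexicographically smaller pair (a ≤ b, integers ≥ 3) does.

For instance (3, 9) is also a counterexample (LHS = 1/12, RHS = 4/9), but it's lexicographically larger.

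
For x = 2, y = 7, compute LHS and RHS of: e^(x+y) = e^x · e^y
LHS = e^(2+7) = e^9 ≈ 8103
RHS = e^2 · e^7 = e^9 ≈ 8103

LHS = RHS: the two sides agree.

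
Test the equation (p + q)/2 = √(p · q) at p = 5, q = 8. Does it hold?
Substituting p = 5, q = 8:

LHS = (5 + 8)/2 = 13/2
RHS = √(5 · 8) = 2·√(10) ≈ 6.325

LHS ≠ RHS, so the equation does not hold at this point.

Answer: Fails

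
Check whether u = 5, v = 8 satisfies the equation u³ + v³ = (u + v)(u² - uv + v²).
Holds

Substituting u = 5, v = 8:

LHS = 5³ + 8³ = 637
RHS = (5 + 8)(5² - 5·8 + 8²) = 637

LHS = RHS, so the equation holds at this point.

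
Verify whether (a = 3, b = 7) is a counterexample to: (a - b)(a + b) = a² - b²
No

Substituting a = 3, b = 7:
LHS = (3 - 7)(3 + 7) = -40
RHS = 3² - 7² = -40

The sides agree, so this pair does not disprove the claim.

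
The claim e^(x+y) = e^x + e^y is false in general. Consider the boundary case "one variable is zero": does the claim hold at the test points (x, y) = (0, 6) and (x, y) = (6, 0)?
At (0, 6): LHS = e^6 ≈ 403.4 ≠ RHS = 1 + e^6 ≈ 404.4
At (6, 0): LHS = e^6 ≈ 403.4 ≠ RHS = 1 + e^6 ≈ 404.4

Answer: No, fails at both test points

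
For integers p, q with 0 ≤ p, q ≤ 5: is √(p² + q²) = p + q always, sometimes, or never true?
It holds at (p, q) = (4, 0) (both sides equal 4), but fails at (p, q) = (5, 1) (LHS = √(26) ≈ 5.099, RHS = 6).

Answer: Sometimes true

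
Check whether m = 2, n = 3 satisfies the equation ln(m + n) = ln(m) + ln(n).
Fails

Substituting m = 2, n = 3:

LHS = ln(2 + 3) = ln(5) ≈ 1.609
RHS = ln(2) + ln(3) ≈ 1.792

LHS ≠ RHS, so the equation does not hold at this point.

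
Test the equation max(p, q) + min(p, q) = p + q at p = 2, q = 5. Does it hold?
Holds

Substituting p = 2, q = 5:

LHS = max(2, 5) + min(2, 5) = 7
RHS = 2 + 5 = 7

LHS = RHS, so the equation holds at this point.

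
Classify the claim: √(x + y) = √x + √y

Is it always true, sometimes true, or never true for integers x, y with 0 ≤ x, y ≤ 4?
It holds at (x, y) = (3, 0) (both sides equal √(3) ≈ 1.732), but fails at (x, y) = (1, 2) (LHS = √(3) ≈ 1.732, RHS = 1 + √(2) ≈ 2.414).

Answer: Sometimes true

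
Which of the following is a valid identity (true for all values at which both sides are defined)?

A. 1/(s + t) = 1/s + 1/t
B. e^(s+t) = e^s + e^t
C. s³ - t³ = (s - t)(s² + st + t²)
C

A: fails at (1, 1) — LHS = 1/2, RHS = 2.
B: fails at (2, 2) — LHS = e^4 ≈ 54.6, RHS = 2·e^2 ≈ 14.78.
C: holds — e.g. at (4, 5), both sides equal -61.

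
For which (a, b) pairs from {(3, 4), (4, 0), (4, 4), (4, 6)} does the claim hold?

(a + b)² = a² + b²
(4, 0)

Testing each pair:
(3, 4): LHS = 49, RHS = 25 → fails
(4, 0): LHS = 16, RHS = 16 → holds
(4, 4): LHS = 64, RHS = 32 → fails
(4, 6): LHS = 100, RHS = 52 → fails

1 of 4 pairs satisfies the claim.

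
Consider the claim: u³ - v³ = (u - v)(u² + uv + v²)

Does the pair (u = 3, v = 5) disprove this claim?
No

Substituting u = 3, v = 5:
LHS = 3³ - 5³ = -98
RHS = (3 - 5)(3² + 3·5 + 5²) = -98

The sides agree, so this pair does not disprove the claim.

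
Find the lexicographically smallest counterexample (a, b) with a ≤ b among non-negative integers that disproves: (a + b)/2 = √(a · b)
(a, b) = (0, 1)

At (0, 0): both sides equal 0, so it holds there.

Substituting (0, 1) into the claim:
LHS = (0 + 1)/2 = 1/2
RHS = √(0 · 1) = 0

Since LHS ≠ RHS, this pair disproves the claim, and no lexicographically smaller pair (a ≤ b, non-negative integers) does.

For instance (0, 7) is also a counterexample (LHS = 7/2, RHS = 0), but it's lexicographically larger.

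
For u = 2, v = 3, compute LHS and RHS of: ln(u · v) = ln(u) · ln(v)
LHS = ln(2 · 3) = ln(6) ≈ 1.792
RHS = ln(2) · ln(3) ≈ 0.7615

LHS ≠ RHS (they differ by about 1.03), so the equation does not hold here.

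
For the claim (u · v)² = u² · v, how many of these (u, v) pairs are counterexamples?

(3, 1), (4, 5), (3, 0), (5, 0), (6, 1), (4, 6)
Testing each pair:
(3, 1): LHS = 9, RHS = 9 → satisfies claim
(4, 5): LHS = 400, RHS = 80 → counterexample
(3, 0): LHS = 0, RHS = 0 → satisfies claim
(5, 0): LHS = 0, RHS = 0 → satisfies claim
(6, 1): LHS = 36, RHS = 36 → satisfies claim
(4, 6): LHS = 576, RHS = 96 → counterexample

That makes 2 counterexamples.

Answer: 2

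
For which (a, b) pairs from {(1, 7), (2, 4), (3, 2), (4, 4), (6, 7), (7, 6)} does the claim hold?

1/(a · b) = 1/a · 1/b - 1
None

Testing each pair:
(1, 7): LHS = 1/7, RHS = -6/7 → fails
(2, 4): LHS = 1/8, RHS = -7/8 → fails
(3, 2): LHS = 1/6, RHS = -5/6 → fails
(4, 4): LHS = 1/16, RHS = -15/16 → fails
(6, 7): LHS = 1/42, RHS = -41/42 → fails
(7, 6): LHS = 1/42, RHS = -41/42 → fails

No pair satisfies the claim.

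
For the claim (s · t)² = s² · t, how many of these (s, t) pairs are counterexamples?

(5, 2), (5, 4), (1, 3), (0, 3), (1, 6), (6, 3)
Testing each pair:
(5, 2): LHS = 100, RHS = 50 → counterexample
(5, 4): LHS = 400, RHS = 100 → counterexample
(1, 3): LHS = 9, RHS = 3 → counterexample
(0, 3): LHS = 0, RHS = 0 → satisfies claim
(1, 6): LHS = 36, RHS = 6 → counterexample
(6, 3): LHS = 324, RHS = 108 → counterexample

That makes 5 counterexamples.

Answer: 5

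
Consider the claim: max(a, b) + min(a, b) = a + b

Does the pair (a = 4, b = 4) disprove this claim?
Substituting a = 4, b = 4:
LHS = max(4, 4) + min(4, 4) = 8
RHS = 4 + 4 = 8

The sides agree, so this pair does not disprove the claim.

Answer: No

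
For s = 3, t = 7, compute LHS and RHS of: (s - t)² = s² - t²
LHS = (3 - 7)² = 16
RHS = 3² - 7² = -40

LHS ≠ RHS, so the equation does not hold here.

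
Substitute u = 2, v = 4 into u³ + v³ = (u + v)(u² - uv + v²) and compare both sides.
LHS = 2³ + 4³ = 72
RHS = (2 + 4)(2² - 2·4 + 4²) = 72

LHS = RHS: the two sides agree.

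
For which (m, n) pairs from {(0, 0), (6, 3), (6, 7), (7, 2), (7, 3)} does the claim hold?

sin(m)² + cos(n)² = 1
Testing each pair:
(0, 0): LHS = 1, RHS = 1 → holds
(6, 3): LHS = sin(6)² + cos(3)² ≈ 1.058, RHS = 1 → fails
(6, 7): LHS = sin(6)² + cos(7)² ≈ 0.6464, RHS = 1 → fails
(7, 2): LHS = cos(2)² + sin(7)² ≈ 0.6048, RHS = 1 → fails
(7, 3): LHS = sin(7)² + cos(3)² ≈ 1.412, RHS = 1 → fails

1 of 5 pairs satisfies the claim.

Answer: (0, 0)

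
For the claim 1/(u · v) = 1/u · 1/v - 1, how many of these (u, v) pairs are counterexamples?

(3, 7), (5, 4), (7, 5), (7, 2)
4

Testing each pair:
(3, 7): LHS = 1/21, RHS = -20/21 → counterexample
(5, 4): LHS = 1/20, RHS = -19/20 → counterexample
(7, 5): LHS = 1/35, RHS = -34/35 → counterexample
(7, 2): LHS = 1/14, RHS = -13/14 → counterexample

That makes 4 counterexamples.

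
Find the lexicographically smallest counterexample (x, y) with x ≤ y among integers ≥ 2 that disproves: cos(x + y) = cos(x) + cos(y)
(x, y) = (2, 2)

Substituting (2, 2) into the claim:
LHS = cos(2 + 2) = cos(4) ≈ -0.6536
RHS = cos(2) + cos(2) = 2·cos(2) ≈ -0.8323

Since LHS ≠ RHS, this pair disproves the claim, and no lexicographically smaller pair (x ≤ y, integers ≥ 2) does.

For instance (5, 6) is also a counterexample (LHS = cos(11) ≈ 0.004426, RHS = cos(5) + cos(6) ≈ 1.244), but it's lexicographically larger.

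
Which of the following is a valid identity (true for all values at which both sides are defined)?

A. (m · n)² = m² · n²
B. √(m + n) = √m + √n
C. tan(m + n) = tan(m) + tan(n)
A: holds — e.g. at (3, 5), both sides equal 225.
B: fails at (5, 5) — LHS = √(10) ≈ 3.162, RHS = 2·√(5) ≈ 4.472.
C: fails at (2, 2) — LHS = tan(4) ≈ 1.158, RHS = 2·tan(2) ≈ -4.37.

Answer: A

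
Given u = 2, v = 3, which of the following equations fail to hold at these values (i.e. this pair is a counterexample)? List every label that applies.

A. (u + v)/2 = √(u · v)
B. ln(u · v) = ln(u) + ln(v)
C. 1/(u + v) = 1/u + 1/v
A, C

Evaluating each claim at the given values:
A. LHS = 5/2, RHS = √(6) ≈ 2.449 → fails here (LHS ≠ RHS)
B. LHS = ln(6) ≈ 1.792, RHS = ln(2) + ln(3) ≈ 1.792 → holds here (LHS = RHS)
C. LHS = 1/5, RHS = 5/6 → fails here (LHS ≠ RHS)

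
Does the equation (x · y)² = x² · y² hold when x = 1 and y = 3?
Holds

Substituting x = 1, y = 3:

LHS = (1 · 3)² = 9
RHS = 1² · 3² = 9

LHS = RHS, so the equation holds at this point.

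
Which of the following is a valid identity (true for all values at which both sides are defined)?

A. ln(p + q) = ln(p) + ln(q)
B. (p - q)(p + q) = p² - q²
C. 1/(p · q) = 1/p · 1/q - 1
A: fails at (3, 3) — LHS = ln(6) ≈ 1.792, RHS = 2·ln(3) ≈ 2.197.
B: holds — e.g. at (1, 4), both sides equal -15.
C: fails at (1, 5) — LHS = 1/5, RHS = -4/5.

Answer: B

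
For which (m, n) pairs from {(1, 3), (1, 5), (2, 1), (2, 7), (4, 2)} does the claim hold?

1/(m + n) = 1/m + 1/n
Testing each pair:
(1, 3): LHS = 1/4, RHS = 4/3 → fails
(1, 5): LHS = 1/6, RHS = 6/5 → fails
(2, 1): LHS = 1/3, RHS = 3/2 → fails
(2, 7): LHS = 1/9, RHS = 9/14 → fails
(4, 2): LHS = 1/6, RHS = 3/4 → fails

No pair satisfies the claim.

Answer: None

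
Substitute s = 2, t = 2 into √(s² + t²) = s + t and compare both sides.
LHS = √(2² + 2²) = 2·√(2) ≈ 2.828
RHS = 2 + 2 = 4

LHS ≠ RHS (they differ by about 1.172), so the equation does not hold here.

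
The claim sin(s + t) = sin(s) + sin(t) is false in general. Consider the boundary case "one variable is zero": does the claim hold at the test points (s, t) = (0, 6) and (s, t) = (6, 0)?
Yes, holds at both test points

At (0, 6): LHS = sin(6) ≈ -0.2794, RHS = sin(6) ≈ -0.2794 → equal
At (6, 0): LHS = sin(6) ≈ -0.2794, RHS = sin(6) ≈ -0.2794 → equal

So the claim does hold at both of these boundary points, even though it is not an identity.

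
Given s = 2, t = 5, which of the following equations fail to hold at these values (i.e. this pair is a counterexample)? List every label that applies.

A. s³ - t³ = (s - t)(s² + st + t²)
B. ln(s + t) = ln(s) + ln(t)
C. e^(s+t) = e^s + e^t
B, C

Evaluating each claim at the given values:
A. LHS = -117, RHS = -117 → holds here (LHS = RHS)
B. LHS = ln(7) ≈ 1.946, RHS = ln(2) + ln(5) ≈ 2.303 → fails here (LHS ≠ RHS)
C. LHS = e^7 ≈ 1097, RHS = e^2 + e^5 ≈ 155.8 → fails here (LHS ≠ RHS)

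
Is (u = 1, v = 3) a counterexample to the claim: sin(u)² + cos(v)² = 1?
Yes

Substituting u = 1, v = 3:
LHS = sin(1)² + cos(3)² ≈ 1.688
RHS = 1

Since LHS ≠ RHS, this pair disproves the claim.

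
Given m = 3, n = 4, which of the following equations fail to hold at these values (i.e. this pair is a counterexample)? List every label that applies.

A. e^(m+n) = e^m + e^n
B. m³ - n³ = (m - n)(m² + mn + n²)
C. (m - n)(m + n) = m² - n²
Evaluating each claim at the given values:
A. LHS = e^7 ≈ 1097, RHS = e^3 + e^4 ≈ 74.68 → fails here (LHS ≠ RHS)
B. LHS = -37, RHS = -37 → holds here (LHS = RHS)
C. LHS = -7, RHS = -7 → holds here (LHS = RHS)

Answer: A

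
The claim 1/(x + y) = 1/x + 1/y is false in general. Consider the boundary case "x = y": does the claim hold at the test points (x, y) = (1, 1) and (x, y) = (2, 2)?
No, fails at both test points

At (1, 1): LHS = 1/2 ≠ RHS = 2
At (2, 2): LHS = 1/4 ≠ RHS = 1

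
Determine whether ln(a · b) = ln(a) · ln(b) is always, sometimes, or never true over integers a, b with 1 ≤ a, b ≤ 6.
Sometimes true

It holds at (a, b) = (1, 1) (both sides equal 0), but fails at (a, b) = (5, 5) (LHS = ln(25) ≈ 3.219, RHS = ln(5)² ≈ 2.59).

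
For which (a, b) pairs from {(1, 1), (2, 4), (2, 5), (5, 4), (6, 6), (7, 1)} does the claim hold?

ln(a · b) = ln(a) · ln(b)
(1, 1)

Testing each pair:
(1, 1): LHS = 0, RHS = 0 → holds
(2, 4): LHS = ln(8) ≈ 2.079, RHS = ln(2)·ln(4) ≈ 0.9609 → fails
(2, 5): LHS = ln(10) ≈ 2.303, RHS = ln(2)·ln(5) ≈ 1.116 → fails
(5, 4): LHS = ln(20) ≈ 2.996, RHS = ln(4)·ln(5) ≈ 2.231 → fails
(6, 6): LHS = ln(36) ≈ 3.584, RHS = ln(6)² ≈ 3.21 → fails
(7, 1): LHS = ln(7) ≈ 1.946, RHS = 0 → fails

1 of 6 pairs satisfies the claim.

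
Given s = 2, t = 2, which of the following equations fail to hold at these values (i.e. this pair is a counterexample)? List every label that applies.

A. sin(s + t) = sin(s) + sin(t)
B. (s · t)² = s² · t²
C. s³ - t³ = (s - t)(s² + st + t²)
A

Evaluating each claim at the given values:
A. LHS = sin(4) ≈ -0.7568, RHS = 2·sin(2) ≈ 1.819 → fails here (LHS ≠ RHS)
B. LHS = 16, RHS = 16 → holds here (LHS = RHS)
C. LHS = 0, RHS = 0 → holds here (LHS = RHS)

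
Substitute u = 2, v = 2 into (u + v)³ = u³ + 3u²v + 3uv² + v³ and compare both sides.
LHS = (2 + 2)³ = 64
RHS = 2³ + 3·2²·2 + 3·2·2² + 2³ = 64

LHS = RHS: the two sides agree.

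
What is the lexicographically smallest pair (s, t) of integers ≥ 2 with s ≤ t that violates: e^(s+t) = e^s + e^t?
(s, t) = (2, 2)

Substituting (2, 2) into the claim:
LHS = e^(2+2) = e^4 ≈ 54.6
RHS = e^2 + e^2 = 2·e^2 ≈ 14.78

Since LHS ≠ RHS, this pair disproves the claim, and no lexicographically smaller pair (s ≤ t, integers ≥ 2) does.

For instance (4, 4) is also a counterexample (LHS = e^8 ≈ 2981, RHS = 2·e^4 ≈ 109.2), but it's lexicographically larger.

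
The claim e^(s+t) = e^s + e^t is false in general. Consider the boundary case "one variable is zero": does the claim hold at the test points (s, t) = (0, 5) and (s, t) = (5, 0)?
At (0, 5): LHS = e^5 ≈ 148.4 ≠ RHS = 1 + e^5 ≈ 149.4
At (5, 0): LHS = e^5 ≈ 148.4 ≠ RHS = 1 + e^5 ≈ 149.4

Answer: No, fails at both test points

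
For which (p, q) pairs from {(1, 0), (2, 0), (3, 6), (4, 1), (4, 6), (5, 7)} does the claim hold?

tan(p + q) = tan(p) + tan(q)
Testing each pair:
(1, 0): LHS = tan(1) ≈ 1.557, RHS = tan(1) ≈ 1.557 → holds
(2, 0): LHS = tan(2) ≈ -2.185, RHS = tan(2) ≈ -2.185 → holds
(3, 6): LHS = tan(9) ≈ -0.4523, RHS = tan(6) + tan(3) ≈ -0.4336 → fails
(4, 1): LHS = tan(5) ≈ -3.381, RHS = tan(4) + tan(1) ≈ 2.715 → fails
(4, 6): LHS = tan(10) ≈ 0.6484, RHS = tan(6) + tan(4) ≈ 0.8668 → fails
(5, 7): LHS = tan(12) ≈ -0.6359, RHS = tan(5) + tan(7) ≈ -2.509 → fails

2 of 6 pairs satisfy the claim.

Answer: (1, 0), (2, 0)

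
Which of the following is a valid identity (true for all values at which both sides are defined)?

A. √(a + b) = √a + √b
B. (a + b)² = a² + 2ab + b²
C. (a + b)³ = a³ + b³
A: fails at (1, 2) — LHS = √(3) ≈ 1.732, RHS = 1 + √(2) ≈ 2.414.
B: holds — e.g. at (2, 7), both sides equal 81.
C: fails at (2, 2) — LHS = 64, RHS = 16.

Answer: B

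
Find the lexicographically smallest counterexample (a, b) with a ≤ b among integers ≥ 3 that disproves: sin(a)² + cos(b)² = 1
Substituting (3, 4) into the claim:
LHS = sin(3)² + cos(4)² ≈ 0.4472
RHS = 1

Since LHS ≠ RHS, this pair disproves the claim, and no lexicographically smaller pair (a ≤ b, integers ≥ 3) does.

For instance (3, 10) is also a counterexample (LHS = sin(3)² + cos(10)² ≈ 0.724, RHS = 1), but it's lexicographically larger.

Answer: (a, b) = (3, 4)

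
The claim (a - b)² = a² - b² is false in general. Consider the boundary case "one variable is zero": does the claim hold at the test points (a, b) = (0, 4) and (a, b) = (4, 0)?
At (0, 4): LHS = 16 ≠ RHS = -16
At (4, 0): LHS = 16, RHS = 16 → equal

Answer: Only at (4, 0)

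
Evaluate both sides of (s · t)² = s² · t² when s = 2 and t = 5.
LHS = (2 · 5)² = 100
RHS = 2² · 5² = 100

LHS = RHS: the two sides agree.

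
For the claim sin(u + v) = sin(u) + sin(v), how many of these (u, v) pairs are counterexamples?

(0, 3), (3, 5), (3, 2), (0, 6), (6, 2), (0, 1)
Testing each pair:
(0, 3): LHS = sin(3) ≈ 0.1411, RHS = sin(3) ≈ 0.1411 → satisfies claim
(3, 5): LHS = sin(8) ≈ 0.9894, RHS = sin(5) + sin(3) ≈ -0.8178 → counterexample
(3, 2): LHS = sin(5) ≈ -0.9589, RHS = sin(3) + sin(2) ≈ 1.05 → counterexample
(0, 6): LHS = sin(6) ≈ -0.2794, RHS = sin(6) ≈ -0.2794 → satisfies claim
(6, 2): LHS = sin(8) ≈ 0.9894, RHS = sin(6) + sin(2) ≈ 0.6299 → counterexample
(0, 1): LHS = sin(1) ≈ 0.8415, RHS = sin(1) ≈ 0.8415 → satisfies claim

That makes 3 counterexamples.

Answer: 3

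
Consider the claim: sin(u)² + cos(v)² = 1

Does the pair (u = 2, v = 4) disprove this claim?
Substituting u = 2, v = 4:
LHS = sin(2)² + cos(4)² ≈ 1.254
RHS = 1

Since LHS ≠ RHS, this pair disproves the claim.

Answer: Yes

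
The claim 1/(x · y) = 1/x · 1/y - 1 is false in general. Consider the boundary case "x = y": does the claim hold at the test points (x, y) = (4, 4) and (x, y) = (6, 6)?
At (4, 4): LHS = 1/16 ≠ RHS = -15/16
At (6, 6): LHS = 1/36 ≠ RHS = -35/36

Answer: No, fails at both test points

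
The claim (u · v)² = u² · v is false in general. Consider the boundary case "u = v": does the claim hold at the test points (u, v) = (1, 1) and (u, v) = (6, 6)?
At (1, 1): LHS = 1, RHS = 1 → equal
At (6, 6): LHS = 1296 ≠ RHS = 216

Answer: Only at (1, 1)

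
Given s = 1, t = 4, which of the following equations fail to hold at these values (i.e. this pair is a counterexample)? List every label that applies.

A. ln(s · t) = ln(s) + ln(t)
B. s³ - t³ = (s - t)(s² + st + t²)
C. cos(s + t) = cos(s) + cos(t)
Evaluating each claim at the given values:
A. LHS = ln(4) ≈ 1.386, RHS = ln(4) ≈ 1.386 → holds here (LHS = RHS)
B. LHS = -63, RHS = -63 → holds here (LHS = RHS)
C. LHS = cos(5) ≈ 0.2837, RHS = cos(4) + cos(1) ≈ -0.1133 → fails here (LHS ≠ RHS)

Answer: C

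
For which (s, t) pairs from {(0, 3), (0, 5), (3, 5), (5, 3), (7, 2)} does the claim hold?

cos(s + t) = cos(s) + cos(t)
None

Testing each pair:
(0, 3): LHS = cos(3) ≈ -0.99, RHS = cos(3) + 1 ≈ 0.01001 → fails
(0, 5): LHS = cos(5) ≈ 0.2837, RHS = cos(5) + 1 ≈ 1.284 → fails
(3, 5): LHS = cos(8) ≈ -0.1455, RHS = cos(3) + cos(5) ≈ -0.7063 → fails
(5, 3): LHS = cos(8) ≈ -0.1455, RHS = cos(3) + cos(5) ≈ -0.7063 → fails
(7, 2): LHS = cos(9) ≈ -0.9111, RHS = cos(2) + cos(7) ≈ 0.3378 → fails

No pair satisfies the claim.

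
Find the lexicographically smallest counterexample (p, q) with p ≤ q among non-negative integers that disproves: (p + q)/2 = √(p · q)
(p, q) = (0, 1)

Substituting (0, 1) into the claim:
LHS = (0 + 1)/2 = 1/2
RHS = √(0 · 1) = 0

Since LHS ≠ RHS, this pair disproves the claim, and no lexicographically smaller pair (p ≤ q, non-negative integers) does.

For instance (3, 5) is also a counterexample (LHS = 4, RHS = √(15) ≈ 3.873), but it's lexicographically larger.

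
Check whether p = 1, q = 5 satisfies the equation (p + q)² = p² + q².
Fails

Substituting p = 1, q = 5:

LHS = (1 + 5)² = 36
RHS = 1² + 5² = 26

LHS ≠ RHS, so the equation does not hold at this point.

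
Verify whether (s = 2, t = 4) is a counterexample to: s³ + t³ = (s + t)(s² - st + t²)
Substituting s = 2, t = 4:
LHS = 2³ + 4³ = 72
RHS = (2 + 4)(2² - 2·4 + 4²) = 72

The sides agree, so this pair does not disprove the claim.

Answer: No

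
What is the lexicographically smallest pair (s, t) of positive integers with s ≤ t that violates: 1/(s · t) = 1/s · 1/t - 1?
(s, t) = (1, 1)

Substituting (1, 1) into the claim:
LHS = 1/(1 · 1) = 1
RHS = 1/1 · 1/1 - 1 = 0

Since LHS ≠ RHS, this pair disproves the claim, and no lexicographically smaller pair (s ≤ t, positive integers) does.

For instance (5, 7) is also a counterexample (LHS = 1/35, RHS = -34/35), but it's lexicographically larger.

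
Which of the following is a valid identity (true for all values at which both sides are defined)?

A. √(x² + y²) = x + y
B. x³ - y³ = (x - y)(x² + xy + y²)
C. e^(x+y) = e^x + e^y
A: fails at (2, 4) — LHS = 2·√(5) ≈ 4.472, RHS = 6.
B: holds — e.g. at (2, 4), both sides equal -56.
C: fails at (3, 3) — LHS = e^6 ≈ 403.4, RHS = 2·e^3 ≈ 40.17.

Answer: B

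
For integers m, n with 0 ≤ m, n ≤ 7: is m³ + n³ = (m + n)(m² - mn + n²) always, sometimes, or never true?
The identity holds for every pair in the range. For instance at (m, n) = (1, 0): both sides equal 1.

Answer: Always true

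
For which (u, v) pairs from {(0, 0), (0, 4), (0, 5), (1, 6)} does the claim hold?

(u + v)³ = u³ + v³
Testing each pair:
(0, 0): LHS = 0, RHS = 0 → holds
(0, 4): LHS = 64, RHS = 64 → holds
(0, 5): LHS = 125, RHS = 125 → holds
(1, 6): LHS = 343, RHS = 217 → fails

3 of 4 pairs satisfy the claim.

Answer: (0, 0), (0, 4), (0, 5)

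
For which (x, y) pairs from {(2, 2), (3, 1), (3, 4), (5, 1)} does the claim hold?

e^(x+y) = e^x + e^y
Testing each pair:
(2, 2): LHS = e^4 ≈ 54.6, RHS = 2·e^2 ≈ 14.78 → fails
(3, 1): LHS = e^4 ≈ 54.6, RHS = e + e^3 ≈ 22.8 → fails
(3, 4): LHS = e^7 ≈ 1097, RHS = e^3 + e^4 ≈ 74.68 → fails
(5, 1): LHS = e^6 ≈ 403.4, RHS = e + e^5 ≈ 151.1 → fails

No pair satisfies the claim.

Answer: None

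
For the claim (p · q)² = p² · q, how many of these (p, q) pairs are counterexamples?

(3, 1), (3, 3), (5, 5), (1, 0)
Testing each pair:
(3, 1): LHS = 9, RHS = 9 → satisfies claim
(3, 3): LHS = 81, RHS = 27 → counterexample
(5, 5): LHS = 625, RHS = 125 → counterexample
(1, 0): LHS = 0, RHS = 0 → satisfies claim

That makes 2 counterexamples.

Answer: 2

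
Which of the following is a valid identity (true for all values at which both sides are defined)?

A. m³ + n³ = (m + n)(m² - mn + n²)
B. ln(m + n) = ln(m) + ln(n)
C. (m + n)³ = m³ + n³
A

A: holds — e.g. at (1, 1), both sides equal 2.
B: fails at (1, 3) — LHS = ln(4) ≈ 1.386, RHS = ln(3) ≈ 1.099.
C: fails at (1, 5) — LHS = 216, RHS = 126.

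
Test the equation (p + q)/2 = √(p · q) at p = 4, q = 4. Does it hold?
Holds

Substituting p = 4, q = 4:

LHS = (4 + 4)/2 = 4
RHS = √(4 · 4) = 4

LHS = RHS, so the equation holds at this point.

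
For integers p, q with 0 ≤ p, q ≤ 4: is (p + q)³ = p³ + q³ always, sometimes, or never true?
It holds at (p, q) = (4, 0) (both sides equal 64), but fails at (p, q) = (2, 2) (LHS = 64, RHS = 16).

Answer: Sometimes true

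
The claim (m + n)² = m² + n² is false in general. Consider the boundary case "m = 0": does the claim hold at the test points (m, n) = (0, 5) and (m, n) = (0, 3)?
Yes, holds at both test points

At (0, 5): LHS = 25, RHS = 25 → equal
At (0, 3): LHS = 9, RHS = 9 → equal

So the claim does hold at both of these boundary points, even though it is not an identity.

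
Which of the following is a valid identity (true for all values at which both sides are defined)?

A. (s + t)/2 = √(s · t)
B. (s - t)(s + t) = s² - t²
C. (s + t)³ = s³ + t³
A: fails at (0, 1) — LHS = 1/2, RHS = 0.
B: holds — e.g. at (4, 5), both sides equal -9.
C: fails at (2, 3) — LHS = 125, RHS = 35.

Answer: B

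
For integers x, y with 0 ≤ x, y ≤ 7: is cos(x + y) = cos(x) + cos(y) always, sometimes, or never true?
The claim fails for every pair in the range. For instance at (x, y) = (3, 3): LHS = cos(6) ≈ 0.9602, RHS = 2·cos(3) ≈ -1.98.

Answer: Never true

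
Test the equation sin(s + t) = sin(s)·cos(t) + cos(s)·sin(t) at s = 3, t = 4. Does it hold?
Holds

Substituting s = 3, t = 4:

LHS = sin(3 + 4) = sin(7) ≈ 0.657
RHS = sin(3)·cos(4) + cos(3)·sin(4) = sin(3)·cos(4) + sin(4)·cos(3) ≈ 0.657

LHS = RHS, so the equation holds at this point.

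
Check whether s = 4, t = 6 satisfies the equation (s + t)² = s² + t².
Fails

Substituting s = 4, t = 6:

LHS = (4 + 6)² = 100
RHS = 4² + 6² = 52

LHS ≠ RHS, so the equation does not hold at this point.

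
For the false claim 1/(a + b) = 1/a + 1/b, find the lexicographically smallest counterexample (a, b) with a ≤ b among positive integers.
(a, b) = (1, 1)

Substituting (1, 1) into the claim:
LHS = 1/(1 + 1) = 1/2
RHS = 1/1 + 1/1 = 2

Since LHS ≠ RHS, this pair disproves the claim, and no lexicographically smaller pair (a ≤ b, positive integers) does.

For instance (7, 8) is also a counterexample (LHS = 1/15, RHS = 15/56), but it's lexicographically larger.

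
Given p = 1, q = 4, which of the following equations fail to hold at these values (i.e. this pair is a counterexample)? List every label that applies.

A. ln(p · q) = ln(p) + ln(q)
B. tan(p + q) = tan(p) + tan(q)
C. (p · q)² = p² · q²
Evaluating each claim at the given values:
A. LHS = ln(4) ≈ 1.386, RHS = ln(4) ≈ 1.386 → holds here (LHS = RHS)
B. LHS = tan(5) ≈ -3.381, RHS = tan(4) + tan(1) ≈ 2.715 → fails here (LHS ≠ RHS)
C. LHS = 16, RHS = 16 → holds here (LHS = RHS)

Answer: B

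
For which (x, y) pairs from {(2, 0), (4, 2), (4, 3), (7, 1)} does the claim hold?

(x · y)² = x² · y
Testing each pair:
(2, 0): LHS = 0, RHS = 0 → holds
(4, 2): LHS = 64, RHS = 32 → fails
(4, 3): LHS = 144, RHS = 48 → fails
(7, 1): LHS = 49, RHS = 49 → holds

2 of 4 pairs satisfy the claim.

Answer: (2, 0), (7, 1)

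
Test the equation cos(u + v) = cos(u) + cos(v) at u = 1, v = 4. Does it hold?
Substituting u = 1, v = 4:

LHS = cos(1 + 4) = cos(5) ≈ 0.2837
RHS = cos(1) + cos(4) ≈ -0.1133

LHS ≠ RHS, so the equation does not hold at this point.

Answer: Fails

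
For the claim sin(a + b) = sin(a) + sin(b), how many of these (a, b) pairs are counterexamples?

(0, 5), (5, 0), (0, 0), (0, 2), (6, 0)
0

Testing each pair:
(0, 5): LHS = sin(5) ≈ -0.9589, RHS = sin(5) ≈ -0.9589 → satisfies claim
(5, 0): LHS = sin(5) ≈ -0.9589, RHS = sin(5) ≈ -0.9589 → satisfies claim
(0, 0): LHS = 0, RHS = 0 → satisfies claim
(0, 2): LHS = sin(2) ≈ 0.9093, RHS = sin(2) ≈ 0.9093 → satisfies claim
(6, 0): LHS = sin(6) ≈ -0.2794, RHS = sin(6) ≈ -0.2794 → satisfies claim

That makes 0 counterexamples.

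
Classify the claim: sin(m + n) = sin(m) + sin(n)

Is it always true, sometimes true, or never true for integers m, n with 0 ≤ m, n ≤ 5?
It holds at (m, n) = (0, 1) (both sides equal sin(1) ≈ 0.8415), but fails at (m, n) = (1, 3) (LHS = sin(4) ≈ -0.7568, RHS = sin(3) + sin(1) ≈ 0.9826).

Answer: Sometimes true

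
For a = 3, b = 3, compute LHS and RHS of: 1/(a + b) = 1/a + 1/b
LHS = 1/(3 + 3) = 1/6
RHS = 1/3 + 1/3 = 2/3

LHS ≠ RHS, so the equation does not hold here.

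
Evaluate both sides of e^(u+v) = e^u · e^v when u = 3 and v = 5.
LHS = e^(3+5) = e^8 ≈ 2981
RHS = e^3 · e^5 = e^8 ≈ 2981

LHS = RHS: the two sides agree.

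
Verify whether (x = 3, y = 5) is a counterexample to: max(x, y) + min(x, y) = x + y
Substituting x = 3, y = 5:
LHS = max(3, 5) + min(3, 5) = 8
RHS = 3 + 5 = 8

The sides agree, so this pair does not disprove the claim.

Answer: No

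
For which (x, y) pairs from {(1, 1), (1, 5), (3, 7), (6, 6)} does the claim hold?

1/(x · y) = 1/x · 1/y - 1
None

Testing each pair:
(1, 1): LHS = 1, RHS = 0 → fails
(1, 5): LHS = 1/5, RHS = -4/5 → fails
(3, 7): LHS = 1/21, RHS = -20/21 → fails
(6, 6): LHS = 1/36, RHS = -35/36 → fails

No pair satisfies the claim.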